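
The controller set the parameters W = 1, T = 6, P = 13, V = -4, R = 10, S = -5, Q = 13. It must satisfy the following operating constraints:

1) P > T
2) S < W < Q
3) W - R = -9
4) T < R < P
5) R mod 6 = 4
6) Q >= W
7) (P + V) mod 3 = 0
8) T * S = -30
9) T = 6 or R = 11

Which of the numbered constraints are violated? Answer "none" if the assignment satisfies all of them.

1) P = 13, T = 6; 13 > 6  yes
2) values -5 < 1 < 13  yes
3) W - R = 1 - 10 = -9  yes
4) values 6 < 10 < 13  yes
5) 10 mod 6 = 4  yes
6) Q = 13, W = 1; 13 ≥ 1  yes
7) P + V = 9; 9 mod 3 = 0  yes
8) T * S = 6 * (-5) = -30  yes
9) T = 6 = 6 (first disjunct)  yes

The assignment satisfies every constraint.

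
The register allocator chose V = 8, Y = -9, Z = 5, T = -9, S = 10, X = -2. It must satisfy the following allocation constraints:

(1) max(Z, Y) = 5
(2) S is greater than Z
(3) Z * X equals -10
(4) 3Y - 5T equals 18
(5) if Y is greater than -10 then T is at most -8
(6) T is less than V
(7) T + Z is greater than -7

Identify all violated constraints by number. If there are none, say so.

All constraints are satisfied.

(1) max(5, -9) = 5  OK
(2) S = 10, Z = 5; 10 > 5  OK
(3) Z * X = 5 * (-2) = -10  OK
(4) 3Y - 5T = 3(-9) - 5(-9) = 18  OK
(5) Y = -9 > -10, so we need T ≤ -8; T = -9 ≤ -8  OK
(6) T = -9, V = 8; -9 < 8  OK
(7) T + Z = -9 + 5 = -4; -4 > -7  OK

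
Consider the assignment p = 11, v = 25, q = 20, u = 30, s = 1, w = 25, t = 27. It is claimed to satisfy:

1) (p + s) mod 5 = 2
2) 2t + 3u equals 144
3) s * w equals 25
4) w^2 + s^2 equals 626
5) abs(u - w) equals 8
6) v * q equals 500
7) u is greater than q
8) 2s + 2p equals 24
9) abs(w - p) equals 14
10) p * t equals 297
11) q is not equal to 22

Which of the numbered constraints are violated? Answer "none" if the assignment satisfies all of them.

1) p + s = 12; 12 mod 5 = 2  ✓
2) 2t + 3u = 2(27) + 3(30) = 144  ✓
3) s * w = 1 * 25 = 25  ✓
4) w^2 + s^2 = 25^2 + 1^2 = 625 + 1 = 626  ✓
5) abs(30 - 25) = 5, not 8  ✗
6) v * q = 25 * 20 = 500  ✓
7) u = 30, q = 20; 30 > 20  ✓
8) 2s + 2p = 2(1) + 2(11) = 24  ✓
9) abs(25 - 11) = 14  ✓
10) p * t = 11 * 27 = 297  ✓
11) q = 20, and 20 ≠ 22  ✓

Constraint 5 is violated.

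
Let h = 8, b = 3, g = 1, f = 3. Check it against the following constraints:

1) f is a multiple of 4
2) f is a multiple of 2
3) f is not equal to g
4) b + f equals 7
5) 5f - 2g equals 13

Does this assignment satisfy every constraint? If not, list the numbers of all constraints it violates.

Constraints 1, 2, and 4 do not hold.

1) 3 = 4*0 + 3, so 4 does not divide 3  ✗
2) 3 = 2*1 + 1, so 2 does not divide 3  ✗
3) f = 3, g = 1; distinct  ✓
4) b + f = 3 + 3 = 6, not 7  ✗
5) 5f - 2g = 5(3) - 2(1) = 13  ✓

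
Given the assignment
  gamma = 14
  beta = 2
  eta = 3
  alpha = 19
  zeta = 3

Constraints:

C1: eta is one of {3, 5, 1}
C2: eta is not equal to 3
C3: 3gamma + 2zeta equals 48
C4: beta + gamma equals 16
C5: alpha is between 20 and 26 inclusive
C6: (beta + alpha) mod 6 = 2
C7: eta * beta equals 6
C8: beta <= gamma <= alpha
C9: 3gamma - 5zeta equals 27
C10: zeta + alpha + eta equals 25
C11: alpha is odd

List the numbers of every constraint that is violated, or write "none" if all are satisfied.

C1: eta = 3 is in {3, 5, 1} — holds.
C2: eta = 3, but 3 is required to differ — does not hold.
C3: 3gamma + 2zeta = 3(14) + 2(3) = 48 — holds.
C4: beta + gamma = 2 + 14 = 16 — holds.
C5: alpha = 19 is outside [20, 26] — does not hold.
C6: beta + alpha = 21; 21 mod 6 = 3, not 2 — does not hold.
C7: eta * beta = 3 * 2 = 6 — holds.
C8: values 2 <= 14 <= 19 — holds.
C9: 3gamma - 5zeta = 3(14) - 5(3) = 27 — holds.
C10: zeta + alpha + eta = 3 + 19 + 3 = 25 — holds.
C11: alpha = 19 is odd — holds.

Constraints 2, 5, and 6 do not hold.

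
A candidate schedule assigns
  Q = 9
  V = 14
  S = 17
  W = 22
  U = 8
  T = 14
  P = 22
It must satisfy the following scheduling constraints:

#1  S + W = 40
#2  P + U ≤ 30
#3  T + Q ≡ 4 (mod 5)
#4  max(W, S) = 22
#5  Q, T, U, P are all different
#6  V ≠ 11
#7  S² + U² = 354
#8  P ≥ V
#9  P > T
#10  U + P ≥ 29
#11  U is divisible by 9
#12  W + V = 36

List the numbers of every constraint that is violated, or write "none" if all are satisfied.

#1 S + W = 17 + 22 = 39, not 40  fails
#2 P + U = 22 + 8 = 30; 30 ≤ 30  holds
#3 T + Q = 23; 23 mod 5 = 3, not 4  fails
#4 max(22, 17) = 22  holds
#5 values 9, 14, 8, 22 are pairwise distinct  holds
#6 V = 14, and 14 ≠ 11  holds
#7 S² + U² = 17² + 8² = 289 + 64 = 353, not 354  fails
#8 P = 22, V = 14; 22 ≥ 14  holds
#9 P = 22, T = 14; 22 > 14  holds
#10 U + P = 8 + 22 = 30; 30 ≥ 29  holds
#11 8 = 9×0 + 8, so 9 does not divide 8  fails
#12 W + V = 22 + 14 = 36  holds

Constraints 1, 3, 7, 11 do not hold.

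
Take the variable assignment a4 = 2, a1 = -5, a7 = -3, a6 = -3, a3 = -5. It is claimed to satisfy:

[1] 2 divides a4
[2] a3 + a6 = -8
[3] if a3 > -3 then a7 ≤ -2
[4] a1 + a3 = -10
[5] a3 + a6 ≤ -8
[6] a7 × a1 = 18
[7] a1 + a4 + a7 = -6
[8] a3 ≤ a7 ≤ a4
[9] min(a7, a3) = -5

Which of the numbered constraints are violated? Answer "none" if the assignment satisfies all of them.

[1] 2 / 2 = 1, so 2 divides 2  OK
[2] a3 + a6 = -5 + (-3) = -8  OK
[3] a3 = -5, not > -3; antecedent false, conditional vacuously true  OK
[4] a1 + a3 = -5 + (-5) = -10  OK
[5] a3 + a6 = -5 + (-3) = -8; -8 ≤ -8  OK
[6] a7 × a1 = -3 × (-5) = 15, not 18  FAIL
[7] a1 + a4 + a7 = -5 + 2 + (-3) = -6  OK
[8] values -5 ≤ -3 ≤ 2  OK
[9] min(-3, -5) = -5  OK

No — constraint 6 is not satisfied.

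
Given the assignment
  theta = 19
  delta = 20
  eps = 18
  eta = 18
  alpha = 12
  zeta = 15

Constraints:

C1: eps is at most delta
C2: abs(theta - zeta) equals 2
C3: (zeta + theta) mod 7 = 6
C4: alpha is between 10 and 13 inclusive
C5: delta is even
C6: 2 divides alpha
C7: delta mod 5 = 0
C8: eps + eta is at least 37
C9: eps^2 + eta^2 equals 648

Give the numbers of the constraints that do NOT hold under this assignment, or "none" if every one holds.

C1: eps = 18, delta = 20; 18 ≤ 20 — satisfied.
C2: abs(19 - 15) = 4, not 2 — violated.
C3: zeta + theta = 34; 34 mod 7 = 6 — satisfied.
C4: alpha = 12 lies in [10, 13] — satisfied.
C5: delta = 20 is even — satisfied.
C6: 12 / 2 = 6, so 2 divides 12 — satisfied.
C7: 20 mod 5 = 0 — satisfied.
C8: eps + eta = 18 + 18 = 36; 36 < 37, bound 37 not met — violated.
C9: eps^2 + eta^2 = 18^2 + 18^2 = 324 + 324 = 648 — satisfied.

Violated: 2 and 8.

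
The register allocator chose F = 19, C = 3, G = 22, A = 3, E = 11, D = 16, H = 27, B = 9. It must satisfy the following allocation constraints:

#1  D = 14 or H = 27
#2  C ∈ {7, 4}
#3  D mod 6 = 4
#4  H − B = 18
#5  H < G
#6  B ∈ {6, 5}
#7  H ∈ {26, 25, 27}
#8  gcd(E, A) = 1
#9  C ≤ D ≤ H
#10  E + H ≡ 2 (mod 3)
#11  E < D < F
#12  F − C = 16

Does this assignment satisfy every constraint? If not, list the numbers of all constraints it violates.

No — constraints 2, 5, and 6 are not satisfied.

#1 D = 16 ≠ 14, but H = 27 = 27 (second disjunct) — holds.
#2 C = 3 is not in {7, 4} — does not hold.
#3 16 mod 6 = 4 — holds.
#4 H − B = 27 − 9 = 18 — holds.
#5 H = 27, G = 22; 27 ≥ 22 (want <) — does not hold.
#6 B = 9 is not in {6, 5} — does not hold.
#7 H = 27 is in {26, 25, 27} — holds.
#8 gcd(11, 3) = 1 — holds.
#9 values 3 ≤ 16 ≤ 27 — holds.
#10 E + H = 38; 38 mod 3 = 2 — holds.
#11 values 11 < 16 < 19 — holds.
#12 F − C = 19 − 3 = 16 — holds.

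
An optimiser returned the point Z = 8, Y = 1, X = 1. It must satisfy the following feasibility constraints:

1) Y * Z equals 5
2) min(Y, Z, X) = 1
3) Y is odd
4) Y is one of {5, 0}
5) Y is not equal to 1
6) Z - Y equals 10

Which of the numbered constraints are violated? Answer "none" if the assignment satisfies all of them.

No — constraints 1, 4, 5, and 6 are not satisfied.

1) Y * Z = 1 * 8 = 8, not 5  ✘
2) min(1, 8, 1) = 1  ✔
3) Y = 1 is odd  ✔
4) Y = 1 is not in {5, 0}  ✘
5) Y = 1, but 1 is required to differ  ✘
6) Z - Y = 8 - 1 = 7, not 10  ✘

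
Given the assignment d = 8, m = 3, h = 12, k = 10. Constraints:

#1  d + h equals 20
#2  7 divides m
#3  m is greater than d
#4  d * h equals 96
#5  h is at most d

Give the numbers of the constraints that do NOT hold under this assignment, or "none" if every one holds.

#1 d + h = 8 + 12 = 20 — OK.
#2 3 = 7*0 + 3, so 7 does not divide 3 — violated.
#3 m = 3, d = 8; 3 ≤ 8 (want >) — violated.
#4 d * h = 8 * 12 = 96 — OK.
#5 h = 12, d = 8; 12 > 8 (want ≤) — violated.

Constraints 2, 3, and 5 are violated.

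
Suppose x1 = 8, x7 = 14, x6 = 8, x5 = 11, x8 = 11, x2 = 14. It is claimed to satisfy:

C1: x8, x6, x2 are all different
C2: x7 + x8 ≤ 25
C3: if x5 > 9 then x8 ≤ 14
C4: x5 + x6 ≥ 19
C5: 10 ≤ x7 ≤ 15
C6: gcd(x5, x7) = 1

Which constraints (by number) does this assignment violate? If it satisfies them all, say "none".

All constraints are satisfied.

C1: values 11, 8, 14 are pairwise distinct  holds
C2: x7 + x8 = 14 + 11 = 25; 25 ≤ 25  holds
C3: x5 = 11 > 9, so we need x8 ≤ 14; x8 = 11 ≤ 14  holds
C4: x5 + x6 = 11 + 8 = 19; 19 ≥ 19  holds
C5: x7 = 14 lies in [10, 15]  holds
C6: gcd(11, 14) = 1  holds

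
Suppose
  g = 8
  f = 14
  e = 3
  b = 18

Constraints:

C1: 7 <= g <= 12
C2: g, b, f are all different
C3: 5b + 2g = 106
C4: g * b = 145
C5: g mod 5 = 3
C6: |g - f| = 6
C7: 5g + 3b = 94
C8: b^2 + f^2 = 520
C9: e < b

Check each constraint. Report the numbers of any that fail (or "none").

C1: g = 8 lies in [7, 12] — OK.
C2: values 8, 18, 14 are pairwise distinct — OK.
C3: 5b + 2g = 5(18) + 2(8) = 106 — OK.
C4: g * b = 8 * 18 = 144, not 145 — violated.
C5: 8 mod 5 = 3 — OK.
C6: |8 - 14| = 6 — OK.
C7: 5g + 3b = 5(8) + 3(18) = 94 — OK.
C8: b^2 + f^2 = 18^2 + 14^2 = 324 + 196 = 520 — OK.
C9: e = 3, b = 18; 3 < 18 — OK.

Constraint 4 does not hold.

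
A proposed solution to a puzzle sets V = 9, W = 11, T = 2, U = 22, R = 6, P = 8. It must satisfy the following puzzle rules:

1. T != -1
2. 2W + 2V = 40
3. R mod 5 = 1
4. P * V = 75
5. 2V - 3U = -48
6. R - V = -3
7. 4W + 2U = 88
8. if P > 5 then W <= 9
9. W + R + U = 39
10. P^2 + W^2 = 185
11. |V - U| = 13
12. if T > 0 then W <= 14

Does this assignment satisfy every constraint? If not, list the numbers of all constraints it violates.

1. T = 2, and 2 ≠ -1  ✔
2. 2W + 2V = 2(11) + 2(9) = 40  ✔
3. 6 mod 5 = 1  ✔
4. P * V = 8 * 9 = 72, not 75  ✘
5. 2V - 3U = 2(9) - 3(22) = -48  ✔
6. R - V = 6 - 9 = -3  ✔
7. 4W + 2U = 4(11) + 2(22) = 88  ✔
8. P = 8 > 5, so we need W ≤ 9; but W = 11 > 9  ✘
9. W + R + U = 11 + 6 + 22 = 39  ✔
10. P^2 + W^2 = 8^2 + 11^2 = 64 + 121 = 185  ✔
11. |9 - 22| = 13  ✔
12. T = 2 > 0, so we need W ≤ 14; W = 11 ≤ 14  ✔

No — constraints 4 and 8 are not satisfied.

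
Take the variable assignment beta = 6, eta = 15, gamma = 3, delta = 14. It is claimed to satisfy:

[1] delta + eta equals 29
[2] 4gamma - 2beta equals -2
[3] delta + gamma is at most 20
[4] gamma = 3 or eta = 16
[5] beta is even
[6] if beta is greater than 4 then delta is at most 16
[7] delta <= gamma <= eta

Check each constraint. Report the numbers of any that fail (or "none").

[1] delta + eta = 14 + 15 = 29  yes
[2] 4gamma - 2beta = 4(3) - 2(6) = 0, not -2  no
[3] delta + gamma = 14 + 3 = 17; 17 ≤ 20  yes
[4] gamma = 3 = 3 (first disjunct)  yes
[5] beta = 6 is even  yes
[6] beta = 6 > 4, so we need delta ≤ 16; delta = 14 ≤ 16  yes
[7] values 14, 3, 15; delta = 14 is not <= gamma = 3  no

The assignment fails constraints 2, 7.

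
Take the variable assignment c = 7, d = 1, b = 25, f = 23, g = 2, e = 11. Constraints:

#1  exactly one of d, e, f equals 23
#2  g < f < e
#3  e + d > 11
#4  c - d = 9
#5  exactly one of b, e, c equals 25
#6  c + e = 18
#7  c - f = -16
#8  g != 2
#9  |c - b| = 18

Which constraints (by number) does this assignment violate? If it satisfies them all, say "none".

Constraints 2, 4, 8 are violated.

#1 d=1, e=11, f=23; 1 of them equals 23  ✔
#2 values 2, 23, 11; f = 23 is not < e = 11  ✘
#3 e + d = 11 + 1 = 12; 12 > 11  ✔
#4 c - d = 7 - 1 = 6, not 9  ✘
#5 b=25, e=11, c=7; 1 of them equals 25  ✔
#6 c + e = 7 + 11 = 18  ✔
#7 c - f = 7 - 23 = -16  ✔
#8 g = 2, but 2 is required to differ  ✘
#9 |7 - 25| = 18  ✔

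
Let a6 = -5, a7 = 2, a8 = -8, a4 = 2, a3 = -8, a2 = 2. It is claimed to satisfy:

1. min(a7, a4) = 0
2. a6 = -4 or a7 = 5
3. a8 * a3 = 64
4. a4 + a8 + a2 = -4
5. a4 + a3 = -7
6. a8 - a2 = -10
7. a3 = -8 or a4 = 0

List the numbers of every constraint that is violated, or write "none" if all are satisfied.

1. min(2, 2) = 2, not 0  fails
2. a6 = -5 ≠ -4 and a7 = 2 ≠ 5; both disjuncts false  fails
3. a8 * a3 = -8 * (-8) = 64  holds
4. a4 + a8 + a2 = 2 + (-8) + 2 = -4  holds
5. a4 + a3 = 2 + (-8) = -6, not -7  fails
6. a8 - a2 = -8 - 2 = -10  holds
7. a3 = -8 = -8 (first disjunct)  holds

The assignment fails constraints 1, 2, and 5.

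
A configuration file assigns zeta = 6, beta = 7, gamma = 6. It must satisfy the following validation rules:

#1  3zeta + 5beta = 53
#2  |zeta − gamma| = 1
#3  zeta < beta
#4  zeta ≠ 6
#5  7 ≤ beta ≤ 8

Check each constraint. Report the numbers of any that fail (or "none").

#1 3zeta + 5beta = 3(6) + 5(7) = 53 — satisfied.
#2 |6 − 6| = 0, not 1 — violated.
#3 zeta = 6, beta = 7; 6 < 7 — satisfied.
#4 zeta = 6, but 6 is required to differ — violated.
#5 beta = 7 lies in [7, 8] — satisfied.

Violated: 2 and 4.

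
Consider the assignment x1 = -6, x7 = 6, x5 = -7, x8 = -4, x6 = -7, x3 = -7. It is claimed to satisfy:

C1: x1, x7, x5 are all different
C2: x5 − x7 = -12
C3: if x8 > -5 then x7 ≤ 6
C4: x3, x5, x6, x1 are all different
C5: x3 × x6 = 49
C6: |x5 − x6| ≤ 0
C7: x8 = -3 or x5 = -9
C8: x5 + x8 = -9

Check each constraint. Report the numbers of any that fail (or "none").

The assignment fails constraints 2, 4, 7, and 8.

C1: values -6, 6, -7 are pairwise distinct  holds
C2: x5 − x7 = -7 − 6 = -13, not -12  fails
C3: x8 = -4 > -5, so we need x7 ≤ 6; x7 = 6 ≤ 6  holds
C4: x3 = x5 = -7, not all different  fails
C5: x3 × x6 = -7 × (-7) = 49  holds
C6: |-7 − (-7)| = 0; 0 ≤ 0  holds
C7: x8 = -4 ≠ -3 and x5 = -7 ≠ -9; both disjuncts false  fails
C8: x5 + x8 = -7 + (-4) = -11, not -9  fails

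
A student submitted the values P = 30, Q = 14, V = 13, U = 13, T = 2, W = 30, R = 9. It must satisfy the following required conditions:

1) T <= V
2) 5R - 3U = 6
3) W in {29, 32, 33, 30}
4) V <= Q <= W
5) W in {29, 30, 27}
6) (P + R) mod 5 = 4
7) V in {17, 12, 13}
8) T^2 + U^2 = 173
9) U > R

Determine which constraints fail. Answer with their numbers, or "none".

1) T = 2, V = 13; 2 ≤ 13  true
2) 5R - 3U = 5(9) - 3(13) = 6  true
3) W = 30 is in {29, 32, 33, 30}  true
4) values 13 <= 14 <= 30  true
5) W = 30 is in {29, 30, 27}  true
6) P + R = 39; 39 mod 5 = 4  true
7) V = 13 is in {17, 12, 13}  true
8) T^2 + U^2 = 2^2 + 13^2 = 4 + 169 = 173  true
9) U = 13, R = 9; 13 > 9  true

No violations.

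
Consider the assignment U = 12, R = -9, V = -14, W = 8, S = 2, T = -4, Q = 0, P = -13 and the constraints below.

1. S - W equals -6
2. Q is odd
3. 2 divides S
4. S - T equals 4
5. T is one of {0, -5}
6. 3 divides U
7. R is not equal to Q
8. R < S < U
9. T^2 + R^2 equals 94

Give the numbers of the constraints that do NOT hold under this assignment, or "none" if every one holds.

The assignment fails constraints 2, 4, 5, 9.

1. S - W = 2 - 8 = -6  ✓
2. Q = 0 is even  ✗
3. 2 / 2 = 1, so 2 divides 2  ✓
4. S - T = 2 - (-4) = 6, not 4  ✗
5. T = -4 is not in {0, -5}  ✗
6. 12 / 3 = 4, so 3 divides 12  ✓
7. R = -9, Q = 0; distinct  ✓
8. values -9 < 2 < 12  ✓
9. T^2 + R^2 = (-4)^2 + (-9)^2 = 16 + 81 = 97, not 94  ✗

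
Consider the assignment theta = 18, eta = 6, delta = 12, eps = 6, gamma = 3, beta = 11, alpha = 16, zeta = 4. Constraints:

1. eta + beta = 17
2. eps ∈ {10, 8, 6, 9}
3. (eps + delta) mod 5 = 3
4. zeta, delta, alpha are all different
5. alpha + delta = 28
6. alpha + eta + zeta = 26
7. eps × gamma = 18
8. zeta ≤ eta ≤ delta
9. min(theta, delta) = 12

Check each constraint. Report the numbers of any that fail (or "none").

1. eta + beta = 6 + 11 = 17 — satisfied.
2. eps = 6 is in {10, 8, 6, 9} — satisfied.
3. eps + delta = 18; 18 mod 5 = 3 — satisfied.
4. values 4, 12, 16 are pairwise distinct — satisfied.
5. alpha + delta = 16 + 12 = 28 — satisfied.
6. alpha + eta + zeta = 16 + 6 + 4 = 26 — satisfied.
7. eps × gamma = 6 × 3 = 18 — satisfied.
8. values 4 ≤ 6 ≤ 12 — satisfied.
9. min(18, 12) = 12 — satisfied.

Yes — all constraints hold.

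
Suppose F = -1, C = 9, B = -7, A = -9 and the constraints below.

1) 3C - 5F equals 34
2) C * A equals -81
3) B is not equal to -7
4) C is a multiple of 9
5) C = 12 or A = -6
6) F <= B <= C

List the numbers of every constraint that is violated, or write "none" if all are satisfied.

Violated: 1, 3, 5, and 6.

1) 3C - 5F = 3(9) - 5(-1) = 32, not 34  ✗
2) C * A = 9 * (-9) = -81  ✓
3) B = -7, but -7 is required to differ  ✗
4) 9 / 9 = 1, so 9 divides 9  ✓
5) C = 9 ≠ 12 and A = -9 ≠ -6; both disjuncts false  ✗
6) values -1, -7, 9; F = -1 is not <= B = -7  ✗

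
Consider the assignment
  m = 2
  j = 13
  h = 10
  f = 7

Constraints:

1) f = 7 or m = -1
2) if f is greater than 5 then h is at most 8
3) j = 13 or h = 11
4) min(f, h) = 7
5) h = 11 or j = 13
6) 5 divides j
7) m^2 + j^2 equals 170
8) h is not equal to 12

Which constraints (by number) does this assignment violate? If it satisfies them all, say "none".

The assignment fails constraints 2, 6, 7.

1) f = 7 = 7 (first disjunct) — OK.
2) f = 7 > 5, so we need h ≤ 8; but h = 10 > 8 — violated.
3) j = 13 = 13 (first disjunct) — OK.
4) min(7, 10) = 7 — OK.
5) h = 10 ≠ 11, but j = 13 = 13 (second disjunct) — OK.
6) 13 = 5*2 + 3, so 5 does not divide 13 — violated.
7) m^2 + j^2 = 2^2 + 13^2 = 4 + 169 = 173, not 170 — violated.
8) h = 10, and 10 ≠ 12 — OK.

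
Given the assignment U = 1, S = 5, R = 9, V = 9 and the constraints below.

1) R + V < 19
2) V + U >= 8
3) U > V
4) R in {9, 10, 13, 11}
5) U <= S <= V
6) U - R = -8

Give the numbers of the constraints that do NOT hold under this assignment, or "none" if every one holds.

Constraint 3 does not hold.

1) R + V = 9 + 9 = 18; 18 < 19  OK
2) V + U = 9 + 1 = 10; 10 ≥ 8  OK
3) U = 1, V = 9; 1 ≤ 9 (want >)  FAIL
4) R = 9 is in {9, 10, 13, 11}  OK
5) values 1 <= 5 <= 9  OK
6) U - R = 1 - 9 = -8  OK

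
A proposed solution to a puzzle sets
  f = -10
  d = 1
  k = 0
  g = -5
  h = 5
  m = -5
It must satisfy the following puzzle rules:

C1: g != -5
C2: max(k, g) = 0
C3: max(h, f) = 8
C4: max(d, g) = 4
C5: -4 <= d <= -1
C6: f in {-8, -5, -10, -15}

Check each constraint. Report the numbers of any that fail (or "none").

C1: g = -5, but -5 is required to differ  fails
C2: max(0, -5) = 0  holds
C3: max(5, -10) = 5, not 8  fails
C4: max(1, -5) = 1, not 4  fails
C5: d = 1 is outside [-4, -1]  fails
C6: f = -10 is in {-8, -5, -10, -15}  holds

Constraints 1, 3, 4, and 5 do not hold.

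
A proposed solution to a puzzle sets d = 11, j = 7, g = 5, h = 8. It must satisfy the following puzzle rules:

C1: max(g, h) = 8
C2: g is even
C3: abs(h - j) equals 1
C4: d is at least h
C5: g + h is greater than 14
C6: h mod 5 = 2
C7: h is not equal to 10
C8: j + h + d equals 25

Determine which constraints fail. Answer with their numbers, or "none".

C1: max(5, 8) = 8 — holds.
C2: g = 5 is odd — does not hold.
C3: abs(8 - 7) = 1 — holds.
C4: d = 11, h = 8; 11 ≥ 8 — holds.
C5: g + h = 5 + 8 = 13; 13 ≤ 14, bound 14 not met — does not hold.
C6: 8 mod 5 = 3, not 2 — does not hold.
C7: h = 8, and 8 ≠ 10 — holds.
C8: j + h + d = 7 + 8 + 11 = 26, not 25 — does not hold.

Constraints 2, 5, 6, and 8 do not hold.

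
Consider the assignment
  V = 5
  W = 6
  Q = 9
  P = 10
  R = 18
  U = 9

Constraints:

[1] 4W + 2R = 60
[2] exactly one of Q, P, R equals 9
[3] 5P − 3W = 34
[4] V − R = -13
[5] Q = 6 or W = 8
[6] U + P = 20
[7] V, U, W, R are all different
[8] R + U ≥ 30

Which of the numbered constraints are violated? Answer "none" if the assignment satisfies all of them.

[1] 4W + 2R = 4(6) + 2(18) = 60  ✓
[2] Q=9, P=10, R=18; 1 of them equals 9  ✓
[3] 5P − 3W = 5(10) − 3(6) = 32, not 34  ✗
[4] V − R = 5 − 18 = -13  ✓
[5] Q = 9 ≠ 6 and W = 6 ≠ 8; both disjuncts false  ✗
[6] U + P = 9 + 10 = 19, not 20  ✗
[7] values 5, 9, 6, 18 are pairwise distinct  ✓
[8] R + U = 18 + 9 = 27; 27 < 30, bound 30 not met  ✗

The assignment fails constraints 3, 5, 6, and 8.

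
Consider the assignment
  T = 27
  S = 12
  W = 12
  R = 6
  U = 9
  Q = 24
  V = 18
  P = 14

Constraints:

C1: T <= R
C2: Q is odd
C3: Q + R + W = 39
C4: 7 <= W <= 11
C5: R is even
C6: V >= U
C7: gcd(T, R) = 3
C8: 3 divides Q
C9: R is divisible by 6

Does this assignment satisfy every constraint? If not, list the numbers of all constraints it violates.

C1: T = 27, R = 6; 27 > 6 (want ≤) — violated.
C2: Q = 24 is even — violated.
C3: Q + R + W = 24 + 6 + 12 = 42, not 39 — violated.
C4: W = 12 is outside [7, 11] — violated.
C5: R = 6 is even — OK.
C6: V = 18, U = 9; 18 ≥ 9 — OK.
C7: gcd(27, 6) = 3 — OK.
C8: 24 / 3 = 8, so 3 divides 24 — OK.
C9: 6 / 6 = 1, so 6 divides 6 — OK.

Constraints 1, 2, 3, 4 do not hold.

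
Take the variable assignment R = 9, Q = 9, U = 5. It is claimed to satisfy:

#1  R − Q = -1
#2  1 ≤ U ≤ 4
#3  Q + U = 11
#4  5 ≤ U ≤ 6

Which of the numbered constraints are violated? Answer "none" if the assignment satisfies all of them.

The assignment fails constraints 1, 2, 3.

#1 R − Q = 9 − 9 = 0, not -1 — fails.
#2 U = 5 is outside [1, 4] — fails.
#3 Q + U = 9 + 5 = 14, not 11 — fails.
#4 U = 5 lies in [5, 6] — holds.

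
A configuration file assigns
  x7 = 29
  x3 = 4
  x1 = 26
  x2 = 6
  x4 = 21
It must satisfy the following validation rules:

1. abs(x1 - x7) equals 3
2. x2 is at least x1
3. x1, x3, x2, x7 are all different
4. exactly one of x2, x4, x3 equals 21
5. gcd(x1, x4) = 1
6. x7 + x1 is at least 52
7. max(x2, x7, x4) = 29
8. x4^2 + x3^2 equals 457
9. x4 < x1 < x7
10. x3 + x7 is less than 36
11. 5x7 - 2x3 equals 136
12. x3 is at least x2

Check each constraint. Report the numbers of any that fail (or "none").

1. abs(26 - 29) = 3 — holds.
2. x2 = 6, x1 = 26; 6 < 26 (want ≥) — does not hold.
3. values 26, 4, 6, 29 are pairwise distinct — holds.
4. x2=6, x4=21, x3=4; 1 of them equals 21 — holds.
5. gcd(26, 21) = 1 — holds.
6. x7 + x1 = 29 + 26 = 55; 55 ≥ 52 — holds.
7. max(6, 29, 21) = 29 — holds.
8. x4^2 + x3^2 = 21^2 + 4^2 = 441 + 16 = 457 — holds.
9. values 21 < 26 < 29 — holds.
10. x3 + x7 = 4 + 29 = 33; 33 < 36 — holds.
11. 5x7 - 2x3 = 5(29) - 2(4) = 137, not 136 — does not hold.
12. x3 = 4, x2 = 6; 4 < 6 (want ≥) — does not hold.

Constraints 2, 11, 12 do not hold.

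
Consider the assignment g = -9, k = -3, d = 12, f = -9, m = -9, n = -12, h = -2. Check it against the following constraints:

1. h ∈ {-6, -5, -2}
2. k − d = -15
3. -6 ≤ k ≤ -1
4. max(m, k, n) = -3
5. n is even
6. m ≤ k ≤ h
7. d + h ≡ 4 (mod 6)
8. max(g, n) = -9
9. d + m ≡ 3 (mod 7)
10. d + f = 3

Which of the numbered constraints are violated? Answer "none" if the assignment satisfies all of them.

No violations.

1. h = -2 is in {-6, -5, -2}  yes
2. k − d = -3 − 12 = -15  yes
3. k = -3 lies in [-6, -1]  yes
4. max(-9, -3, -12) = -3  yes
5. n = -12 is even  yes
6. values -9 ≤ -3 ≤ -2  yes
7. d + h = 10; 10 mod 6 = 4  yes
8. max(-9, -12) = -9  yes
9. d + m = 3; 3 mod 7 = 3  yes
10. d + f = 12 + (-9) = 3  yes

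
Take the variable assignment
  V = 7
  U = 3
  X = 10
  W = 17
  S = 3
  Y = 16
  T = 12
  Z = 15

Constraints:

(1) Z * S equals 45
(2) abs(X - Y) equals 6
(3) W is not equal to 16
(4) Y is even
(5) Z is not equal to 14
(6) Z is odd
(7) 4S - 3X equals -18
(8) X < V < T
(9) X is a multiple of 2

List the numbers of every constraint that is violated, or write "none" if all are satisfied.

(1) Z * S = 15 * 3 = 45 — OK.
(2) abs(10 - 16) = 6 — OK.
(3) W = 17, and 17 ≠ 16 — OK.
(4) Y = 16 is even — OK.
(5) Z = 15, and 15 ≠ 14 — OK.
(6) Z = 15 is odd — OK.
(7) 4S - 3X = 4(3) - 3(10) = -18 — OK.
(8) values 10, 7, 12; X = 10 is not < V = 7 — violated.
(9) 10 / 2 = 5, so 2 divides 10 — OK.

The assignment fails constraint 8.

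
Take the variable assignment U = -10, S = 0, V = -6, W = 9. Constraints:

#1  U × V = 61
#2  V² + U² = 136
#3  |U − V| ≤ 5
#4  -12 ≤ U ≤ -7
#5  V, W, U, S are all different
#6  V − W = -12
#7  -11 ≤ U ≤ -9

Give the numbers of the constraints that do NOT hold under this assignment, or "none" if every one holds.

No — constraints 1 and 6 are not satisfied.

#1 U × V = -10 × (-6) = 60, not 61  FAIL
#2 V² + U² = (-6)² + (-10)² = 36 + 100 = 136  OK
#3 |-10 − (-6)| = 4; 4 ≤ 5  OK
#4 U = -10 lies in [-12, -7]  OK
#5 values -6, 9, -10, 0 are pairwise distinct  OK
#6 V − W = -6 − 9 = -15, not -12  FAIL
#7 U = -10 lies in [-11, -9]  OK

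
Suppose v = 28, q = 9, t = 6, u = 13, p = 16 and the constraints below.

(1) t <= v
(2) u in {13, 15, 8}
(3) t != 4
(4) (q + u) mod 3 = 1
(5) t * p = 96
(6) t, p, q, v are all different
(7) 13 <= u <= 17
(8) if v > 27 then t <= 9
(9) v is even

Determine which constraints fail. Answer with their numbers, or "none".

(1) t = 6, v = 28; 6 ≤ 28 — holds.
(2) u = 13 is in {13, 15, 8} — holds.
(3) t = 6, and 6 ≠ 4 — holds.
(4) q + u = 22; 22 mod 3 = 1 — holds.
(5) t * p = 6 * 16 = 96 — holds.
(6) values 6, 16, 9, 28 are pairwise distinct — holds.
(7) u = 13 lies in [13, 17] — holds.
(8) v = 28 > 27, so we need t ≤ 9; t = 6 ≤ 9 — holds.
(9) v = 28 is even — holds.

None — every constraint holds.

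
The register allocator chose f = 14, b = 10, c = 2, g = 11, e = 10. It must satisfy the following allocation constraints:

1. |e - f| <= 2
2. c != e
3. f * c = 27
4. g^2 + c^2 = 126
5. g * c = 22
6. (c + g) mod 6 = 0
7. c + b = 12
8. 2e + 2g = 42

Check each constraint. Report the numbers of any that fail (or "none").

No — constraints 1, 3, 4, and 6 are not satisfied.

1. |10 - 14| = 4; 4 > 2, exceeds bound 2  ✘
2. c = 2, e = 10; distinct  ✔
3. f * c = 14 * 2 = 28, not 27  ✘
4. g^2 + c^2 = 11^2 + 2^2 = 121 + 4 = 125, not 126  ✘
5. g * c = 11 * 2 = 22  ✔
6. c + g = 13; 13 mod 6 = 1, not 0  ✘
7. c + b = 2 + 10 = 12  ✔
8. 2e + 2g = 2(10) + 2(11) = 42  ✔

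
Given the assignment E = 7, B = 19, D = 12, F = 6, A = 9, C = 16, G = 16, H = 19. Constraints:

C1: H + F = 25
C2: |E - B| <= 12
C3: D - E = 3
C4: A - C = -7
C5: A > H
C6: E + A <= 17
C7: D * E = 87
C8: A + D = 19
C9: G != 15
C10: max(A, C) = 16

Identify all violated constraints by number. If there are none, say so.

Constraints 3, 5, 7, and 8 do not hold.

C1: H + F = 19 + 6 = 25  OK
C2: |7 - 19| = 12; 12 ≤ 12  OK
C3: D - E = 12 - 7 = 5, not 3  FAIL
C4: A - C = 9 - 16 = -7  OK
C5: A = 9, H = 19; 9 ≤ 19 (want >)  FAIL
C6: E + A = 7 + 9 = 16; 16 ≤ 17  OK
C7: D * E = 12 * 7 = 84, not 87  FAIL
C8: A + D = 9 + 12 = 21, not 19  FAIL
C9: G = 16, and 16 ≠ 15  OK
C10: max(9, 16) = 16  OK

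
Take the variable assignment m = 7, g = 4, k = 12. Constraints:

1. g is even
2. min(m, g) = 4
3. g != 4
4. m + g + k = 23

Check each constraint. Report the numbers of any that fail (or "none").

Constraint 3 does not hold.

1. g = 4 is even  ✔
2. min(7, 4) = 4  ✔
3. g = 4, but 4 is required to differ  ✘
4. m + g + k = 7 + 4 + 12 = 23  ✔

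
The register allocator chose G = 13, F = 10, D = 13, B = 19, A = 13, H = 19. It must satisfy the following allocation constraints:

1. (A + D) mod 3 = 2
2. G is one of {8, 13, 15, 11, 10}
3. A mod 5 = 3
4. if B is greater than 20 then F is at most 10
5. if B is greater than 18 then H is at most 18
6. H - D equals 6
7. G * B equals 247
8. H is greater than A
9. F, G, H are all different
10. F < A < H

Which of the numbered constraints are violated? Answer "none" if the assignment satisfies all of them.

No — constraint 5 is not satisfied.

1. A + D = 26; 26 mod 3 = 2 — holds.
2. G = 13 is in {8, 13, 15, 11, 10} — holds.
3. 13 mod 5 = 3 — holds.
4. B = 19, not > 20; antecedent false, conditional vacuously true — holds.
5. B = 19 > 18, so we need H ≤ 18; but H = 19 > 18 — fails.
6. H - D = 19 - 13 = 6 — holds.
7. G * B = 13 * 19 = 247 — holds.
8. H = 19, A = 13; 19 > 13 — holds.
9. values 10, 13, 19 are pairwise distinct — holds.
10. values 10 < 13 < 19 — holds.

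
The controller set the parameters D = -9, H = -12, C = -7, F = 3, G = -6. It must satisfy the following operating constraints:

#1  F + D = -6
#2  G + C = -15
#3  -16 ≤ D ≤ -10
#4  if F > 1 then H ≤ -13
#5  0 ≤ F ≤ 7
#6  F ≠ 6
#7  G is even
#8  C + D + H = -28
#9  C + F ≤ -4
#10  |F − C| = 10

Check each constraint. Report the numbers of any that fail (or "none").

#1 F + D = 3 + (-9) = -6  holds
#2 G + C = -6 + (-7) = -13, not -15  fails
#3 D = -9 is outside [-16, -10]  fails
#4 F = 3 > 1, so we need H ≤ -13; but H = -12 > -13  fails
#5 F = 3 lies in [0, 7]  holds
#6 F = 3, and 3 ≠ 6  holds
#7 G = -6 is even  holds
#8 C + D + H = -7 + (-9) + (-12) = -28  holds
#9 C + F = -7 + 3 = -4; -4 ≤ -4  holds
#10 |3 − (-7)| = 10  holds

Constraints 2, 3, 4 do not hold.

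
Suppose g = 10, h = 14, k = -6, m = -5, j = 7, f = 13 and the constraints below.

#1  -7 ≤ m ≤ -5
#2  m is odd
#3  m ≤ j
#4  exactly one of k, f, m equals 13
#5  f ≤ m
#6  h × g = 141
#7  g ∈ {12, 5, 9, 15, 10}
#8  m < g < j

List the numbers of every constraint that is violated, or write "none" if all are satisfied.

#1 m = -5 lies in [-7, -5]  holds
#2 m = -5 is odd  holds
#3 m = -5, j = 7; -5 ≤ 7  holds
#4 k=-6, f=13, m=-5; 1 of them equals 13  holds
#5 f = 13, m = -5; 13 > -5 (want ≤)  fails
#6 h × g = 14 × 10 = 140, not 141  fails
#7 g = 10 is in {12, 5, 9, 15, 10}  holds
#8 values -5, 10, 7; g = 10 is not < j = 7  fails

Constraints 5, 6, and 8 are violated.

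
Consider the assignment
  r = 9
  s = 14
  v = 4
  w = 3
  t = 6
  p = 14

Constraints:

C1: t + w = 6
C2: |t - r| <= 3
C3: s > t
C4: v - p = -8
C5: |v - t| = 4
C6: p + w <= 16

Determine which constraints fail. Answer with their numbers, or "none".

No — constraints 1, 4, 5, 6 are not satisfied.

C1: t + w = 6 + 3 = 9, not 6 — does not hold.
C2: |6 - 9| = 3; 3 ≤ 3 — holds.
C3: s = 14, t = 6; 14 > 6 — holds.
C4: v - p = 4 - 14 = -10, not -8 — does not hold.
C5: |4 - 6| = 2, not 4 — does not hold.
C6: p + w = 14 + 3 = 17; 17 > 16, bound 16 not met — does not hold.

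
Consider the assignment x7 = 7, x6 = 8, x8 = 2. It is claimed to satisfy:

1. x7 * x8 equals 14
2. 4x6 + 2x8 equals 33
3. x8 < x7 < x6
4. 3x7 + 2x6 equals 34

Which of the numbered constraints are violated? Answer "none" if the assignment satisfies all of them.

No — constraints 2 and 4 are not satisfied.

1. x7 * x8 = 7 * 2 = 14 — holds.
2. 4x6 + 2x8 = 4(8) + 2(2) = 36, not 33 — fails.
3. values 2 < 7 < 8 — holds.
4. 3x7 + 2x6 = 3(7) + 2(8) = 37, not 34 — fails.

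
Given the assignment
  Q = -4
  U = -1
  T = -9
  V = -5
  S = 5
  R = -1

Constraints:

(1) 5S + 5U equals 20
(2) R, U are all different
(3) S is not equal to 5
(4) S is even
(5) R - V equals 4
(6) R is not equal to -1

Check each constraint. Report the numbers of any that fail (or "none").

(1) 5S + 5U = 5(5) + 5(-1) = 20 — holds.
(2) R = U = -1, not all different — fails.
(3) S = 5, but 5 is required to differ — fails.
(4) S = 5 is odd — fails.
(5) R - V = -1 - (-5) = 4 — holds.
(6) R = -1, but -1 is required to differ — fails.

Violated: 2, 3, 4, 6.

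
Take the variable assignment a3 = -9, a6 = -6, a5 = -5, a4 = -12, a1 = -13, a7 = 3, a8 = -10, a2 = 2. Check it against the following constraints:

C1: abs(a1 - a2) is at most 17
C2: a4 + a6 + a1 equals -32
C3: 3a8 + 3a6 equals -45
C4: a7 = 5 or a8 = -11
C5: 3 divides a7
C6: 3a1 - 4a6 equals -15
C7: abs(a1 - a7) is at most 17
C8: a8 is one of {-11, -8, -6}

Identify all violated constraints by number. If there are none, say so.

Constraints 2, 3, 4, and 8 do not hold.

C1: abs(-13 - 2) = 15; 15 ≤ 17 — holds.
C2: a4 + a6 + a1 = -12 + (-6) + (-13) = -31, not -32 — fails.
C3: 3a8 + 3a6 = 3(-10) + 3(-6) = -48, not -45 — fails.
C4: a7 = 3 ≠ 5 and a8 = -10 ≠ -11; both disjuncts false — fails.
C5: 3 / 3 = 1, so 3 divides 3 — holds.
C6: 3a1 - 4a6 = 3(-13) - 4(-6) = -15 — holds.
C7: abs(-13 - 3) = 16; 16 ≤ 17 — holds.
C8: a8 = -10 is not in {-11, -8, -6} — fails.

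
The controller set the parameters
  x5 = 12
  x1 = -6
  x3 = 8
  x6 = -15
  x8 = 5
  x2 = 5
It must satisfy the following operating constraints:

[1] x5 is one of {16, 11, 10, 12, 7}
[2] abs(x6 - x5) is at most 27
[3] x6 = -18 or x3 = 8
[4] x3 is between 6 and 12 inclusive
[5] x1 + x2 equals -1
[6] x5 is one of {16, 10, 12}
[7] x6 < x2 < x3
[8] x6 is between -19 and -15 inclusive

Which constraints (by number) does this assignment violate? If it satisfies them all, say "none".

[1] x5 = 12 is in {16, 11, 10, 12, 7}  ✔
[2] abs(-15 - 12) = 27; 27 ≤ 27  ✔
[3] x6 = -15 ≠ -18, but x3 = 8 = 8 (second disjunct)  ✔
[4] x3 = 8 lies in [6, 12]  ✔
[5] x1 + x2 = -6 + 5 = -1  ✔
[6] x5 = 12 is in {16, 10, 12}  ✔
[7] values -15 < 5 < 8  ✔
[8] x6 = -15 lies in [-19, -15]  ✔

The assignment satisfies every constraint.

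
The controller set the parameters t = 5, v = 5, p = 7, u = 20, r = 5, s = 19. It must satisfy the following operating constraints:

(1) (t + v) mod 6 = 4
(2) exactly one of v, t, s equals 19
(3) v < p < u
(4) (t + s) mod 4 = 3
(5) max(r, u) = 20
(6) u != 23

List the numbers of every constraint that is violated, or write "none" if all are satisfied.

Constraint 4 is violated.

(1) t + v = 10; 10 mod 6 = 4  ✓
(2) v=5, t=5, s=19; 1 of them equals 19  ✓
(3) values 5 < 7 < 20  ✓
(4) t + s = 24; 24 mod 4 = 0, not 3  ✗
(5) max(5, 20) = 20  ✓
(6) u = 20, and 20 ≠ 23  ✓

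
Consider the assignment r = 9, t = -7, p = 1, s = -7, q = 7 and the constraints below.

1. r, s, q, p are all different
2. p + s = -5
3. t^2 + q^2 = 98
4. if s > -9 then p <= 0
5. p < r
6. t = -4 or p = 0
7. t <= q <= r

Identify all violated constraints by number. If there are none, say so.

1. values 9, -7, 7, 1 are pairwise distinct  holds
2. p + s = 1 + (-7) = -6, not -5  fails
3. t^2 + q^2 = (-7)^2 + 7^2 = 49 + 49 = 98  holds
4. s = -7 > -9, so we need p ≤ 0; but p = 1 > 0  fails
5. p = 1, r = 9; 1 < 9  holds
6. t = -7 ≠ -4 and p = 1 ≠ 0; both disjuncts false  fails
7. values -7 <= 7 <= 9  holds

Violated: 2, 4, 6.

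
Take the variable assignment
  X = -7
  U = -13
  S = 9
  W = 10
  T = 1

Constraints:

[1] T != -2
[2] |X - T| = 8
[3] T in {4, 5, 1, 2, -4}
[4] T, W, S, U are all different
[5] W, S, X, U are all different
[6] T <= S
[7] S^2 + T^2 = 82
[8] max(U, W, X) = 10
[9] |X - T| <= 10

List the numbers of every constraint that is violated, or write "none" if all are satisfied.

[1] T = 1, and 1 ≠ -2 — holds.
[2] |-7 - 1| = 8 — holds.
[3] T = 1 is in {4, 5, 1, 2, -4} — holds.
[4] values 1, 10, 9, -13 are pairwise distinct — holds.
[5] values 10, 9, -7, -13 are pairwise distinct — holds.
[6] T = 1, S = 9; 1 ≤ 9 — holds.
[7] S^2 + T^2 = 9^2 + 1^2 = 81 + 1 = 82 — holds.
[8] max(-13, 10, -7) = 10 — holds.
[9] |-7 - 1| = 8; 8 ≤ 10 — holds.

Yes — all constraints hold.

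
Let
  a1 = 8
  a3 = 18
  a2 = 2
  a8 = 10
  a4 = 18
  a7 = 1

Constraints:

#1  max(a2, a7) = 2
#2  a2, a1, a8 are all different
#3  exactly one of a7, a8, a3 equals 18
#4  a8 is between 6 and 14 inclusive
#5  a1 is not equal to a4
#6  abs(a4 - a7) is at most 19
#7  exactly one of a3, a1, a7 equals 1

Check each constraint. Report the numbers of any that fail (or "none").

#1 max(2, 1) = 2  ✓
#2 values 2, 8, 10 are pairwise distinct  ✓
#3 a7=1, a8=10, a3=18; 1 of them equals 18  ✓
#4 a8 = 10 lies in [6, 14]  ✓
#5 a1 = 8, a4 = 18; distinct  ✓
#6 abs(18 - 1) = 17; 17 ≤ 19  ✓
#7 a3=18, a1=8, a7=1; 1 of them equals 1  ✓

None — every constraint holds.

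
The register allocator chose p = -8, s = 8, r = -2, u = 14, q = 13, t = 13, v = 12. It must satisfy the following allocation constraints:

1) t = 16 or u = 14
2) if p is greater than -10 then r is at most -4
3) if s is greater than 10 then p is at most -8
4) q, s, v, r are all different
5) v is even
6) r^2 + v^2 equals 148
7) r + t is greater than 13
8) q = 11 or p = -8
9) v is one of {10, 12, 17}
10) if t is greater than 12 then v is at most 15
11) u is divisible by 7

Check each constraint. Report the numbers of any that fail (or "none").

1) t = 13 ≠ 16, but u = 14 = 14 (second disjunct) — OK.
2) p = -8 > -10, so we need r ≤ -4; but r = -2 > -4 — violated.
3) s = 8, not > 10; antecedent false, conditional vacuously true — OK.
4) values 13, 8, 12, -2 are pairwise distinct — OK.
5) v = 12 is even — OK.
6) r^2 + v^2 = (-2)^2 + 12^2 = 4 + 144 = 148 — OK.
7) r + t = -2 + 13 = 11; 11 ≤ 13, bound 13 not met — violated.
8) q = 13 ≠ 11, but p = -8 = -8 (second disjunct) — OK.
9) v = 12 is in {10, 12, 17} — OK.
10) t = 13 > 12, so we need v ≤ 15; v = 12 ≤ 15 — OK.
11) 14 / 7 = 2, so 7 divides 14 — OK.

Constraints 2, 7 are violated.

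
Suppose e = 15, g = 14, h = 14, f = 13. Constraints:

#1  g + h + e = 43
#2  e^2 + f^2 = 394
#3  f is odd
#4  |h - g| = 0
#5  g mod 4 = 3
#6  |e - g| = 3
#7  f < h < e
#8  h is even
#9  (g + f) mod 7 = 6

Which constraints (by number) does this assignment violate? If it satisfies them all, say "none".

#1 g + h + e = 14 + 14 + 15 = 43  yes
#2 e^2 + f^2 = 15^2 + 13^2 = 225 + 169 = 394  yes
#3 f = 13 is odd  yes
#4 |14 - 14| = 0  yes
#5 14 mod 4 = 2, not 3  no
#6 |15 - 14| = 1, not 3  no
#7 values 13 < 14 < 15  yes
#8 h = 14 is even  yes
#9 g + f = 27; 27 mod 7 = 6  yes

No — constraints 5 and 6 are not satisfied.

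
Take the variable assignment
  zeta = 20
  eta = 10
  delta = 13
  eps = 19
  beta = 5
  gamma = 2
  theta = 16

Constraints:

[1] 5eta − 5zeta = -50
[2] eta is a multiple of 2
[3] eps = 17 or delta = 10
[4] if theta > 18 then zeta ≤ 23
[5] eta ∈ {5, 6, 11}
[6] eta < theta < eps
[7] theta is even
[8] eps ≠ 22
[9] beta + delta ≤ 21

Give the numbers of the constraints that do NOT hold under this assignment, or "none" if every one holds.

[1] 5eta − 5zeta = 5(10) − 5(20) = -50 — OK.
[2] 10 / 2 = 5, so 2 divides 10 — OK.
[3] eps = 19 ≠ 17 and delta = 13 ≠ 10; both disjuncts false — violated.
[4] theta = 16, not > 18; antecedent false, conditional vacuously true — OK.
[5] eta = 10 is not in {5, 6, 11} — violated.
[6] values 10 < 16 < 19 — OK.
[7] theta = 16 is even — OK.
[8] eps = 19, and 19 ≠ 22 — OK.
[9] beta + delta = 5 + 13 = 18; 18 ≤ 21 — OK.

The assignment fails constraints 3 and 5.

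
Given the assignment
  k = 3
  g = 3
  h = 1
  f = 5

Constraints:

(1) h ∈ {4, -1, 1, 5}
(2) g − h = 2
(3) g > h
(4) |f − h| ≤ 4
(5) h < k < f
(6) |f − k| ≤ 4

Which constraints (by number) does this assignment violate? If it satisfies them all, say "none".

Yes — all constraints hold.

(1) h = 1 is in {4, -1, 1, 5} — holds.
(2) g − h = 3 − 1 = 2 — holds.
(3) g = 3, h = 1; 3 > 1 — holds.
(4) |5 − 1| = 4; 4 ≤ 4 — holds.
(5) values 1 < 3 < 5 — holds.
(6) |5 − 3| = 2; 2 ≤ 4 — holds.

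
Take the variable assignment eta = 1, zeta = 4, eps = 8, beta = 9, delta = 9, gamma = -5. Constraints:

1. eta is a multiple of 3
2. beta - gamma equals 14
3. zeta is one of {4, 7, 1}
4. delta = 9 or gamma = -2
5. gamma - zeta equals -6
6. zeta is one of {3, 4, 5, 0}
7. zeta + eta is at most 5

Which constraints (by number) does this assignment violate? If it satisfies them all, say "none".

Constraints 1 and 5 do not hold.

1. 1 = 3*0 + 1, so 3 does not divide 1  ✗
2. beta - gamma = 9 - (-5) = 14  ✓
3. zeta = 4 is in {4, 7, 1}  ✓
4. delta = 9 = 9 (first disjunct)  ✓
5. gamma - zeta = -5 - 4 = -9, not -6  ✗
6. zeta = 4 is in {3, 4, 5, 0}  ✓
7. zeta + eta = 4 + 1 = 5; 5 ≤ 5  ✓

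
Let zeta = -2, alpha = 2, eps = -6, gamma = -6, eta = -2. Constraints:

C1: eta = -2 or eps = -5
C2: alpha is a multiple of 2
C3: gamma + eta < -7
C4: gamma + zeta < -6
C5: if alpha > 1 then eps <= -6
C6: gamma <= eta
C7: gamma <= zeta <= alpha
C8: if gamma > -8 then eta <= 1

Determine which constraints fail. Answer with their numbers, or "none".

The assignment satisfies every constraint.

C1: eta = -2 = -2 (first disjunct) — OK.
C2: 2 / 2 = 1, so 2 divides 2 — OK.
C3: gamma + eta = -6 + (-2) = -8; -8 < -7 — OK.
C4: gamma + zeta = -6 + (-2) = -8; -8 < -6 — OK.
C5: alpha = 2 > 1, so we need eps ≤ -6; eps = -6 ≤ -6 — OK.
C6: gamma = -6, eta = -2; -6 ≤ -2 — OK.
C7: values -6 <= -2 <= 2 — OK.
C8: gamma = -6 > -8, so we need eta ≤ 1; eta = -2 ≤ 1 — OK.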